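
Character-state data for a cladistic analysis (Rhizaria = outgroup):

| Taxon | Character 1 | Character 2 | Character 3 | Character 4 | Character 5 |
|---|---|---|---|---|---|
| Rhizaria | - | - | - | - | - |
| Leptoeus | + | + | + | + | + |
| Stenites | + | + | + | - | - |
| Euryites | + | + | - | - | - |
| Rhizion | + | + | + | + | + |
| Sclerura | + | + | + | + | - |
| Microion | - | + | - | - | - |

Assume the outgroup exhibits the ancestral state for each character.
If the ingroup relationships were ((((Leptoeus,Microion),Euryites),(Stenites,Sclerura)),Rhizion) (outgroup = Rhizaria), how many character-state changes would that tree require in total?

11

Map each character onto ((((Leptoeus,Microion),Euryites),(Stenites,Sclerura)),Rhizion) (rooted by Rhizaria) and count the minimum state changes it requires (Fitch parsimony):
Character 1: 2; Character 2: 1; Character 3: 3; Character 4: 3; Character 5: 2.
Total tree length = 11.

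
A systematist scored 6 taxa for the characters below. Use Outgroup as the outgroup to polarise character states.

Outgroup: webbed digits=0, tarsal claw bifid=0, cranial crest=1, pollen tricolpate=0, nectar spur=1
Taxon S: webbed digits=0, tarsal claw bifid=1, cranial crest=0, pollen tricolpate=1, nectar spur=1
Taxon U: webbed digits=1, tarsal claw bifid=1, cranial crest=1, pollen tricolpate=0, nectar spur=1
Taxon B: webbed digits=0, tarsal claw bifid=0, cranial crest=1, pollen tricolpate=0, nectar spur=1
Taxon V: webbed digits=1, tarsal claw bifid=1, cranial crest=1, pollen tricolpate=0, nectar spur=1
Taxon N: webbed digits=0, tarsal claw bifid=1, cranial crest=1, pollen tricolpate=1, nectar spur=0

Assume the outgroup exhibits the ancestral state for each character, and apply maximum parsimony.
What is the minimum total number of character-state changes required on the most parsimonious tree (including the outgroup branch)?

Character polarity is set by the outgroup: the derived state is whichever differs from the outgroup's state, so for cranial crest, nectar spur the derived state is '0', and for the remaining characters it is '1'.
Only Taxon U and Taxon V show the derived state '1' for webbed digits, supporting them as a clade.
tarsal claw bifid: derived state '1' in Taxon N, Taxon S, Taxon U, and Taxon V only — synapomorphy for {Taxon N, Taxon S, Taxon U, Taxon V}.
cranial crest (derived state '0') is unique to Taxon S (autapomorphy; uninformative for grouping).
Only Taxon N and Taxon S show the derived state '1' for pollen tricolpate, supporting them as a clade.
nectar spur (derived state '0') is unique to Taxon N (autapomorphy; uninformative for grouping).
Most parsimonious ingroup topology: (((Taxon S,Taxon N),(Taxon U,Taxon V)),Taxon B).
Changes per character on this tree: webbed digits: 1; tarsal claw bifid: 1; cranial crest: 1; pollen tricolpate: 1; nectar spur: 1.
Total = 5.

5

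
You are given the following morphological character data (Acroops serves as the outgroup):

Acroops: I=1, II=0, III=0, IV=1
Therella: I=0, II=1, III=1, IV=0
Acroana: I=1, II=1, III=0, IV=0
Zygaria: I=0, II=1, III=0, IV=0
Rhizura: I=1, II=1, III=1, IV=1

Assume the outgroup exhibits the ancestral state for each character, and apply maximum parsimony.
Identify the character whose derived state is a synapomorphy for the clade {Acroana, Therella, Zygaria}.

Character polarity is set by the outgroup: the derived state is whichever differs from the outgroup's state, so for I, IV the derived state is '0', and for the remaining characters it is '1'.
Only Therella and Zygaria show the derived state '0' for I, supporting them as a clade.
All ingroup taxa share the derived state '1' for II; it defines the ingroup but does not resolve relationships within it.
III groups Rhizura and Therella, which is incompatible with the clades supported by the remaining characters; treating it as convergent (homoplasy) costs fewer steps than any alternative tree.
Only Acroana, Therella, and Zygaria show the derived state '0' for IV, supporting them as a clade.
Most parsimonious ingroup topology: (((Therella,Zygaria),Acroana),Rhizura).
The clade {Acroana, Therella, Zygaria} is supported by IV: its derived state '0' occurs in exactly those taxa and in no other taxon (including the outgroup).

IV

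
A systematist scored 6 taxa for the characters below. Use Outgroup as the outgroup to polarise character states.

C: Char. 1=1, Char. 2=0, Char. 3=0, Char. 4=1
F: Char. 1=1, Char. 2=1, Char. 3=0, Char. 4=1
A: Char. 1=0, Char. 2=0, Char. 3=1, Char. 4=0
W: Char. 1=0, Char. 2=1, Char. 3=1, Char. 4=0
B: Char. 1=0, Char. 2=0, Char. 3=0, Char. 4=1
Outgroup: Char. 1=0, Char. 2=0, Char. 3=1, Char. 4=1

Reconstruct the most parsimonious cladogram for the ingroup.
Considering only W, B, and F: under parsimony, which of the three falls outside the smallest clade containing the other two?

W

Character polarity is set by the outgroup: the derived state is whichever differs from the outgroup's state, so for Char. 3, Char. 4 the derived state is '0', and for the remaining characters it is '1'.
Char. 1 (derived state '1') is shared by C and F — a synapomorphy uniting that clade.
Char. 2 groups F and W, which is incompatible with the clades supported by the remaining characters; treating it as convergent (homoplasy) costs fewer steps than any alternative tree.
Char. 3: derived state '0' in B, C, and F only — synapomorphy for {B, C, F}.
Char. 4: derived state '0' in A and W only — synapomorphy for {A, W}.
Most parsimonious ingroup topology: ((W,A),((F,C),B)).
F and B share a more recent common ancestor with each other than either does with W, so W is the least closely related of the three.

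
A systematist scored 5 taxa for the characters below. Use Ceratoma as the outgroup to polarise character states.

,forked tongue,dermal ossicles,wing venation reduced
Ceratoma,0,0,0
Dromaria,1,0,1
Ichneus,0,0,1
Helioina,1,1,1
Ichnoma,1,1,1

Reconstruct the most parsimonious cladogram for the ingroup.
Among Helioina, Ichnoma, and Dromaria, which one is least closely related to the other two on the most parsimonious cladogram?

Dromaria

The outgroup has state '0' for every character, so '1' is the derived state throughout.
forked tongue (derived state '1') is shared by Dromaria, Helioina, and Ichnoma — a synapomorphy uniting that clade.
dermal ossicles: derived state '1' in Helioina and Ichnoma only — synapomorphy for {Helioina, Ichnoma}.
wing venation reduced (derived state '1') is shared by all ingroup taxa — unites the whole ingroup.
Most parsimonious ingroup topology: ((Dromaria,(Helioina,Ichnoma)),Ichneus).
Ichnoma and Helioina share a more recent common ancestor with each other than either does with Dromaria, so Dromaria is the least closely related of the three.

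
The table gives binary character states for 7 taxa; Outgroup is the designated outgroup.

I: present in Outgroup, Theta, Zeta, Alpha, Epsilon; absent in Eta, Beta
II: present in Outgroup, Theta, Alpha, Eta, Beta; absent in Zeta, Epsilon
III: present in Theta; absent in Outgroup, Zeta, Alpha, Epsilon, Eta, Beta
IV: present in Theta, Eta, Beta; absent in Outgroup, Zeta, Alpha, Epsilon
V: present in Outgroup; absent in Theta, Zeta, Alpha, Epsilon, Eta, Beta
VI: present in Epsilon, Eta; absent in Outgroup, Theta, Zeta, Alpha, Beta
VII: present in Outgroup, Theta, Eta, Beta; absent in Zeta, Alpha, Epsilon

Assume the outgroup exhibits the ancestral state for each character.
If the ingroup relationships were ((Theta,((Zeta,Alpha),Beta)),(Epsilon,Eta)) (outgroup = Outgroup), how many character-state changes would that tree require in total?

12

Map each character onto ((Theta,((Zeta,Alpha),Beta)),(Epsilon,Eta)) (rooted by Outgroup) and count the minimum state changes it requires (Fitch parsimony):
I: 2; II: 2; III: 1; IV: 3; V: 1; VI: 1; VII: 2.
Total tree length = 12.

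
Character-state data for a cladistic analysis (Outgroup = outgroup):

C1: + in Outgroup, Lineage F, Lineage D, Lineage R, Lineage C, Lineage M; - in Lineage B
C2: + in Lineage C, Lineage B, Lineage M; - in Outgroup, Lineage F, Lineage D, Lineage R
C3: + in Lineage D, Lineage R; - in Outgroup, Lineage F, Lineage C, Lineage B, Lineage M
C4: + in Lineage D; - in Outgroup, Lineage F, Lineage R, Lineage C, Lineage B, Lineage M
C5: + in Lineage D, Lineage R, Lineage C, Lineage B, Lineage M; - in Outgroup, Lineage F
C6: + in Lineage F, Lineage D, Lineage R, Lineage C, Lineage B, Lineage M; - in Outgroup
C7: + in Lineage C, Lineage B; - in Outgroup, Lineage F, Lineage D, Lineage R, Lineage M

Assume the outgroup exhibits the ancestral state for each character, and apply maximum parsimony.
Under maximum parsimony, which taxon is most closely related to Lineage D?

Lineage R

Character polarity is set by the outgroup: the derived state is whichever differs from the outgroup's state, so for C1 the derived state is '-', and for the remaining characters it is '+'.
C1: derived state '-' in Lineage B only — an autapomorphy, so it tells us nothing about relationships among taxa.
Only Lineage B, Lineage C, and Lineage M show the derived state '+' for C2, supporting them as a clade.
Only Lineage D and Lineage R show the derived state '+' for C3, supporting them as a clade.
C4: derived state '+' in Lineage D only — an autapomorphy, so it tells us nothing about relationships among taxa.
Only Lineage B, Lineage C, Lineage D, Lineage M, and Lineage R show the derived state '+' for C5, supporting them as a clade.
C6 (derived state '+') is shared by all ingroup taxa — unites the whole ingroup.
C7: derived state '+' in Lineage B and Lineage C only — synapomorphy for {Lineage B, Lineage C}.
Most parsimonious ingroup topology: (Lineage F,((Lineage D,Lineage R),((Lineage C,Lineage B),Lineage M))).
Lineage D and Lineage R form a cherry on this tree, so they are sister taxa.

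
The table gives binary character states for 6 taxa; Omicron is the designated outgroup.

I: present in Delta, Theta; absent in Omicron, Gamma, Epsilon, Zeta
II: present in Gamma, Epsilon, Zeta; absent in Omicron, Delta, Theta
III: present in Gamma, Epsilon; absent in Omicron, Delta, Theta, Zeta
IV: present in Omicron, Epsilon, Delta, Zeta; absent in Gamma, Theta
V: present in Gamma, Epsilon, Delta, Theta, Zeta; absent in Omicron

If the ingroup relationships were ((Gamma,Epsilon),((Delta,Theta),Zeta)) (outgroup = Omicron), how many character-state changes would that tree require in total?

7

Map each character onto ((Gamma,Epsilon),((Delta,Theta),Zeta)) (rooted by Omicron) and count the minimum state changes it requires (Fitch parsimony):
I: 1; II: 2; III: 1; IV: 2; V: 1.
Total tree length = 7.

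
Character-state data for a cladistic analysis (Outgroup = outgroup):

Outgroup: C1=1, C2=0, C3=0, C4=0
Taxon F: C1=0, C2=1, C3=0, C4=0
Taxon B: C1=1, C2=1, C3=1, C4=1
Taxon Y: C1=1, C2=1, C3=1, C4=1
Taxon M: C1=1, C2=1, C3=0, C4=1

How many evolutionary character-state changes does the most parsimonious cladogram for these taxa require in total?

Character polarity is set by the outgroup: the derived state is whichever differs from the outgroup's state, so for C1 the derived state is '0', and for the remaining characters it is '1'.
C1 (derived state '0') is unique to Taxon F (autapomorphy; uninformative for grouping).
C2 (derived state '1') is shared by all ingroup taxa — unites the whole ingroup.
C3: derived state '1' in Taxon B and Taxon Y only — synapomorphy for {Taxon B, Taxon Y}.
Only Taxon B, Taxon M, and Taxon Y show the derived state '1' for C4, supporting them as a clade.
Most parsimonious ingroup topology: (Taxon F,((Taxon B,Taxon Y),Taxon M)).
Changes per character on this tree: C1: 1; C2: 1; C3: 1; C4: 1.
Total = 4.

4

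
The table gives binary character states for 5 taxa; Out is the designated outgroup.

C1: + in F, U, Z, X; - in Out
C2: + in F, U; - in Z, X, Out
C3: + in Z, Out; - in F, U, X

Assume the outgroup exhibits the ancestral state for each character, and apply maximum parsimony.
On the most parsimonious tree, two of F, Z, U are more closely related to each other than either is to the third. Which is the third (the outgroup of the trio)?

Character polarity is set by the outgroup: the derived state is whichever differs from the outgroup's state, so for C3 the derived state is '-', and for the remaining characters it is '+'.
C1 (derived state '+') is shared by all ingroup taxa — unites the whole ingroup.
C2: derived state '+' in F and U only — synapomorphy for {F, U}.
C3 (derived state '-') is shared by F, U, and X — a synapomorphy uniting that clade.
Most parsimonious ingroup topology: (((F,U),X),Z).
U and F share a more recent common ancestor with each other than either does with Z, so Z is the least closely related of the three.

Z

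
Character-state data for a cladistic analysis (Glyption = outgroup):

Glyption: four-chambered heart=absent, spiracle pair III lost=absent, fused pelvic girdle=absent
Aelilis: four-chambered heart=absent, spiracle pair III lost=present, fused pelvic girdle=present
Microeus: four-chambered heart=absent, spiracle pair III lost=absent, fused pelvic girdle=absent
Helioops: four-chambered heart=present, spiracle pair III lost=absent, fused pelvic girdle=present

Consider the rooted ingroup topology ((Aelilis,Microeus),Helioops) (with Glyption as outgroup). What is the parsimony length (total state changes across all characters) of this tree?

Map each character onto ((Aelilis,Microeus),Helioops) (rooted by Glyption) and count the minimum state changes it requires (Fitch parsimony):
four-chambered heart: 1; spiracle pair III lost: 1; fused pelvic girdle: 2.
Total tree length = 4.

4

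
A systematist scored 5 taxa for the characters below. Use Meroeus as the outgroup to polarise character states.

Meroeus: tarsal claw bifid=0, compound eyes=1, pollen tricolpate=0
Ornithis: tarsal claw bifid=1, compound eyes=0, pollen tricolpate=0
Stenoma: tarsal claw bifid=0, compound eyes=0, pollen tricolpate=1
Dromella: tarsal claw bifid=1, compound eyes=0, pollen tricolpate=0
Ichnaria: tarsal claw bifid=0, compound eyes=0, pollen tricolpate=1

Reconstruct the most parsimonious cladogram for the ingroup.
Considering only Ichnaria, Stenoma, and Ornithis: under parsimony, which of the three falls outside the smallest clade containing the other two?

Ornithis

Character polarity is set by the outgroup: the derived state is whichever differs from the outgroup's state, so for compound eyes the derived state is '0', and for the remaining characters it is '1'.
tarsal claw bifid: derived state '1' in Dromella and Ornithis only — synapomorphy for {Dromella, Ornithis}.
All ingroup taxa share the derived state '0' for compound eyes; it defines the ingroup but does not resolve relationships within it.
pollen tricolpate (derived state '1') is shared by Ichnaria and Stenoma — a synapomorphy uniting that clade.
Most parsimonious ingroup topology: ((Ornithis,Dromella),(Stenoma,Ichnaria)).
Ichnaria and Stenoma share a more recent common ancestor with each other than either does with Ornithis, so Ornithis is the least closely related of the three.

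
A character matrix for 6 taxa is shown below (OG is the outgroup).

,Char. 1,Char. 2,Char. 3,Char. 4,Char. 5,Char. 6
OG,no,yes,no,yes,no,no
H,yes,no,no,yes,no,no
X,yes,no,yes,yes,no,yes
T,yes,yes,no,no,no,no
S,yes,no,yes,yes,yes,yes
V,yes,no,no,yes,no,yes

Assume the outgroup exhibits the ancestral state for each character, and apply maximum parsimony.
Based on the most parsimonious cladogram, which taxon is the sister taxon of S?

Character polarity is set by the outgroup: the derived state is whichever differs from the outgroup's state, so for Char. 2, Char. 4 the derived state is 'no', and for the remaining characters it is 'yes'.
Char. 1 (derived state 'yes') is shared by all ingroup taxa — unites the whole ingroup.
Char. 2 (derived state 'no') is shared by H, S, V, and X — a synapomorphy uniting that clade.
Char. 3: derived state 'yes' in S and X only — synapomorphy for {S, X}.
Char. 4: derived state 'no' in T only — an autapomorphy, so it tells us nothing about relationships among taxa.
Char. 5: derived state 'yes' in S only — an autapomorphy, so it tells us nothing about relationships among taxa.
Only S, V, and X show the derived state 'yes' for Char. 6, supporting them as a clade.
Most parsimonious ingroup topology: ((H,((X,S),V)),T).
S and X form a cherry on this tree, so they are sister taxa.

X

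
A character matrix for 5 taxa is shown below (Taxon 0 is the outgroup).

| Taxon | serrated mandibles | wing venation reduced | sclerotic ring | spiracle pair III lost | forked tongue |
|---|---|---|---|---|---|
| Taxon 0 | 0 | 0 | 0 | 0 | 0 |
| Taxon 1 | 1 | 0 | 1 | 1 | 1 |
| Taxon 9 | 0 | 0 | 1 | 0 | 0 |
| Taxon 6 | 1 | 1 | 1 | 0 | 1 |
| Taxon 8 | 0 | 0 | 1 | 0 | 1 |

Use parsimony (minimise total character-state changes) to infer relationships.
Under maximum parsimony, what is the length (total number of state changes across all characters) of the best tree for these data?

The outgroup has state '0' for every character, so '1' is the derived state throughout.
serrated mandibles (derived state '1') is shared by Taxon 1 and Taxon 6 — a synapomorphy uniting that clade.
wing venation reduced: derived state '1' in Taxon 6 only — an autapomorphy, so it tells us nothing about relationships among taxa.
sclerotic ring (derived state '1') is shared by all ingroup taxa — unites the whole ingroup.
spiracle pair III lost: derived state '1' in Taxon 1 only — an autapomorphy, so it tells us nothing about relationships among taxa.
forked tongue: derived state '1' in Taxon 1, Taxon 6, and Taxon 8 only — synapomorphy for {Taxon 1, Taxon 6, Taxon 8}.
Most parsimonious ingroup topology: (((Taxon 1,Taxon 6),Taxon 8),Taxon 9).
Changes per character on this tree: serrated mandibles: 1; wing venation reduced: 1; sclerotic ring: 1; spiracle pair III lost: 1; forked tongue: 1.
Total = 5.

5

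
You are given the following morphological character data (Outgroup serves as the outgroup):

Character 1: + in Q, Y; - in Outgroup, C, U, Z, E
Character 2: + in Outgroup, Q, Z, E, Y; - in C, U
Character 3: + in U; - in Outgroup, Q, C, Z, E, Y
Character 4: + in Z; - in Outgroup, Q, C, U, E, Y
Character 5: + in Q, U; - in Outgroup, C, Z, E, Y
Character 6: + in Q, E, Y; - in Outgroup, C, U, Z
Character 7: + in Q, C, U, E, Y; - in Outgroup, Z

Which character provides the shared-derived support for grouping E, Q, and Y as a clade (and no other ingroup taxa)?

Character polarity is set by the outgroup: the derived state is whichever differs from the outgroup's state, so for Character 2 the derived state is '-', and for the remaining characters it is '+'.
Character 1: derived state '+' in Q and Y only — synapomorphy for {Q, Y}.
Character 2: derived state '-' in C and U only — synapomorphy for {C, U}.
Character 3: derived state '+' in U only — an autapomorphy, so it tells us nothing about relationships among taxa.
Character 4 (derived state '+') is unique to Z (autapomorphy; uninformative for grouping).
Character 5 groups Q and U, which is incompatible with the clades supported by the remaining characters; treating it as convergent (homoplasy) costs fewer steps than any alternative tree.
Character 6: derived state '+' in E, Q, and Y only — synapomorphy for {E, Q, Y}.
Only C, E, Q, U, and Y show the derived state '+' for Character 7, supporting them as a clade.
Most parsimonious ingroup topology: ((((Q,Y),E),(C,U)),Z).
The clade {E, Q, Y} is supported by Character 6: its derived state '+' occurs in exactly those taxa and in no other taxon (including the outgroup).

Character 6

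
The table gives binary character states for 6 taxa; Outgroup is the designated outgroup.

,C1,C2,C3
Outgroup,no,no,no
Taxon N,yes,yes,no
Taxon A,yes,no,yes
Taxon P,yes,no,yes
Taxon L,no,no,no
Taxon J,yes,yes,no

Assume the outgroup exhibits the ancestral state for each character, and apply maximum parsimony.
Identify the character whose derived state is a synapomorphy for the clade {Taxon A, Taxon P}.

C3

The outgroup has state 'no' for every character, so 'yes' is the derived state throughout.
C1: derived state 'yes' in Taxon A, Taxon J, Taxon N, and Taxon P only — synapomorphy for {Taxon A, Taxon J, Taxon N, Taxon P}.
Only Taxon J and Taxon N show the derived state 'yes' for C2, supporting them as a clade.
C3: derived state 'yes' in Taxon A and Taxon P only — synapomorphy for {Taxon A, Taxon P}.
Most parsimonious ingroup topology: (((Taxon N,Taxon J),(Taxon A,Taxon P)),Taxon L).
The clade {Taxon A, Taxon P} is supported by C3: its derived state 'yes' occurs in exactly those taxa and in no other taxon (including the outgroup).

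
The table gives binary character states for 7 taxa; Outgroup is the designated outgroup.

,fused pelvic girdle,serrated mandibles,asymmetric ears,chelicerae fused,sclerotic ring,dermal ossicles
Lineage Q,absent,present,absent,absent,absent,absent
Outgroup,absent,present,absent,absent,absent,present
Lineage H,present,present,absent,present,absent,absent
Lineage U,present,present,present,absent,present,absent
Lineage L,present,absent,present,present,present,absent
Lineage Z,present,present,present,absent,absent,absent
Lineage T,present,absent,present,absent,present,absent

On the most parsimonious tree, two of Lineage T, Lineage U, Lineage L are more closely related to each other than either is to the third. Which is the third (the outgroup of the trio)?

Lineage U

Character polarity is set by the outgroup: the derived state is whichever differs from the outgroup's state, so for serrated mandibles, dermal ossicles the derived state is 'absent', and for the remaining characters it is 'present'.
Only Lineage H, Lineage L, Lineage T, Lineage U, and Lineage Z show the derived state 'present' for fused pelvic girdle, supporting them as a clade.
serrated mandibles: derived state 'absent' in Lineage L and Lineage T only — synapomorphy for {Lineage L, Lineage T}.
Only Lineage L, Lineage T, Lineage U, and Lineage Z show the derived state 'present' for asymmetric ears, supporting them as a clade.
chelicerae fused (state 'present') occurs in Lineage H and Lineage L but conflicts with the nesting implied by the other characters — most parsimoniously interpreted as homoplasy.
sclerotic ring: derived state 'present' in Lineage L, Lineage T, and Lineage U only — synapomorphy for {Lineage L, Lineage T, Lineage U}.
All ingroup taxa share the derived state 'absent' for dermal ossicles; it defines the ingroup but does not resolve relationships within it.
Most parsimonious ingroup topology: ((Lineage H,(Lineage Z,(Lineage U,(Lineage T,Lineage L)))),Lineage Q).
Lineage L and Lineage T share a more recent common ancestor with each other than either does with Lineage U, so Lineage U is the least closely related of the three.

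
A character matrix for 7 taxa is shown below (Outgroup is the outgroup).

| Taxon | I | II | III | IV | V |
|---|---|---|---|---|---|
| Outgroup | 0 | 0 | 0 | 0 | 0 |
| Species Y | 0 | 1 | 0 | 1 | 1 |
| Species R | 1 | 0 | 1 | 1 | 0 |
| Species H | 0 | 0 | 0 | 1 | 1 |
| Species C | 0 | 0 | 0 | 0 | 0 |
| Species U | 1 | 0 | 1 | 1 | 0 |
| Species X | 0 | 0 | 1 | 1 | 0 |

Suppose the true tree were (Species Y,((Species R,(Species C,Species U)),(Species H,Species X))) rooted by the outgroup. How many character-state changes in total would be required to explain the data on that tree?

Map each character onto (Species Y,((Species R,(Species C,Species U)),(Species H,Species X))) (rooted by Outgroup) and count the minimum state changes it requires (Fitch parsimony):
I: 2; II: 1; III: 3; IV: 2; V: 2.
Total tree length = 10.

10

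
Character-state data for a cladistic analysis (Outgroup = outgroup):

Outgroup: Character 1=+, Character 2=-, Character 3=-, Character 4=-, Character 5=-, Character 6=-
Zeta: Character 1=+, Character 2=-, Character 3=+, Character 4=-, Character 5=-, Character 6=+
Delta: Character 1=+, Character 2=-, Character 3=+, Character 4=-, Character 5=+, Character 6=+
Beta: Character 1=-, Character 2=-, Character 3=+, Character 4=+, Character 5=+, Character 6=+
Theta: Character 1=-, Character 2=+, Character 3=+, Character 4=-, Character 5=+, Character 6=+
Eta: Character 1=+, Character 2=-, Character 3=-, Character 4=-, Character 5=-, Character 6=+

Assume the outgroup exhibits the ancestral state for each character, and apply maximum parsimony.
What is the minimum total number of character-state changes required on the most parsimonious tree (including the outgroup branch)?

Character polarity is set by the outgroup: the derived state is whichever differs from the outgroup's state, so for Character 1 the derived state is '-', and for the remaining characters it is '+'.
Character 1: derived state '-' in Beta and Theta only — synapomorphy for {Beta, Theta}.
Character 2 (derived state '+') is unique to Theta (autapomorphy; uninformative for grouping).
Only Beta, Delta, Theta, and Zeta show the derived state '+' for Character 3, supporting them as a clade.
Character 4: derived state '+' in Beta only — an autapomorphy, so it tells us nothing about relationships among taxa.
Character 5 (derived state '+') is shared by Beta, Delta, and Theta — a synapomorphy uniting that clade.
All ingroup taxa share the derived state '+' for Character 6; it defines the ingroup but does not resolve relationships within it.
Most parsimonious ingroup topology: ((Zeta,(Delta,(Beta,Theta))),Eta).
Changes per character on this tree: Character 1: 1; Character 2: 1; Character 3: 1; Character 4: 1; Character 5: 1; Character 6: 1.
Total = 6.

6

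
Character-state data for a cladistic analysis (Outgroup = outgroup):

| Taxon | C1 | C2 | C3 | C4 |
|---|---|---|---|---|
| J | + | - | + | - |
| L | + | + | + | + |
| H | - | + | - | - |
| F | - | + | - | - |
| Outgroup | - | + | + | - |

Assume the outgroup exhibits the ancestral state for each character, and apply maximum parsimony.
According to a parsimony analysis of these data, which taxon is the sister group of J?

Character polarity is set by the outgroup: the derived state is whichever differs from the outgroup's state, so for C2, C3 the derived state is '-', and for the remaining characters it is '+'.
Only J and L show the derived state '+' for C1, supporting them as a clade.
C2 (derived state '-') is unique to J (autapomorphy; uninformative for grouping).
Only F and H show the derived state '-' for C3, supporting them as a clade.
C4: derived state '+' in L only — an autapomorphy, so it tells us nothing about relationships among taxa.
Most parsimonious ingroup topology: ((H,F),(J,L)).
J and L form a cherry on this tree, so they are sister taxa.

L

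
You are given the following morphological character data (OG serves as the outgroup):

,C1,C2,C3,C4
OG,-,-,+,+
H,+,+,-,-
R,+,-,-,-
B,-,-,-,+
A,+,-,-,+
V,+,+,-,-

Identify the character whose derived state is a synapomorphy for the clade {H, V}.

Character polarity is set by the outgroup: the derived state is whichever differs from the outgroup's state, so for C3, C4 the derived state is '-', and for the remaining characters it is '+'.
C1: derived state '+' in A, H, R, and V only — synapomorphy for {A, H, R, V}.
Only H and V show the derived state '+' for C2, supporting them as a clade.
C3 (derived state '-') is shared by all ingroup taxa — unites the whole ingroup.
C4: derived state '-' in H, R, and V only — synapomorphy for {H, R, V}.
Most parsimonious ingroup topology: ((((H,V),R),A),B).
The clade {H, V} is supported by C2: its derived state '+' occurs in exactly those taxa and in no other taxon (including the outgroup).

C2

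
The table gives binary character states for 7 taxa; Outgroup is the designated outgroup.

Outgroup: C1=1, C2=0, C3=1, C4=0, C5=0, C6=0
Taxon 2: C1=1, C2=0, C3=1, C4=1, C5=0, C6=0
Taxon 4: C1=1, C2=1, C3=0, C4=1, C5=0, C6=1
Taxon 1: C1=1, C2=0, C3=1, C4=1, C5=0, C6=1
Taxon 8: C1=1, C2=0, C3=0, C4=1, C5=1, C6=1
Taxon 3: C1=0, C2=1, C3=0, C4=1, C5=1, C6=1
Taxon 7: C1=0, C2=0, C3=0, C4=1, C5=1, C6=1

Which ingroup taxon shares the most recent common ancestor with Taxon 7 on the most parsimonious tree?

Taxon 3

Character polarity is set by the outgroup: the derived state is whichever differs from the outgroup's state, so for C1, C3 the derived state is '0', and for the remaining characters it is '1'.
Only Taxon 3 and Taxon 7 show the derived state '0' for C1, supporting them as a clade.
C2 (state '1') occurs in Taxon 3 and Taxon 4 but conflicts with the nesting implied by the other characters — most parsimoniously interpreted as homoplasy.
Only Taxon 3, Taxon 4, Taxon 7, and Taxon 8 show the derived state '0' for C3, supporting them as a clade.
C4 (derived state '1') is shared by all ingroup taxa — unites the whole ingroup.
C5 (derived state '1') is shared by Taxon 3, Taxon 7, and Taxon 8 — a synapomorphy uniting that clade.
C6: derived state '1' in Taxon 1, Taxon 3, Taxon 4, Taxon 7, and Taxon 8 only — synapomorphy for {Taxon 1, Taxon 3, Taxon 4, Taxon 7, Taxon 8}.
Most parsimonious ingroup topology: (Taxon 2,((Taxon 4,(Taxon 8,(Taxon 3,Taxon 7))),Taxon 1)).
Taxon 7 and Taxon 3 form a cherry on this tree, so they are sister taxa.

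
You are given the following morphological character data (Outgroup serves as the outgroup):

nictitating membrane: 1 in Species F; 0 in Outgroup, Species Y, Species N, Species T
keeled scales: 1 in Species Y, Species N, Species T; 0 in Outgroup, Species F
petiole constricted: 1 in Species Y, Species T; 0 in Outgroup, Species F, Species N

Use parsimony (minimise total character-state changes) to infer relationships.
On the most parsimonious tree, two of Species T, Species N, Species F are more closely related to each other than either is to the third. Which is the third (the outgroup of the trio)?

Species F

The outgroup has state '0' for every character, so '1' is the derived state throughout.
nictitating membrane (derived state '1') is unique to Species F (autapomorphy; uninformative for grouping).
keeled scales: derived state '1' in Species N, Species T, and Species Y only — synapomorphy for {Species N, Species T, Species Y}.
petiole constricted: derived state '1' in Species T and Species Y only — synapomorphy for {Species T, Species Y}.
Most parsimonious ingroup topology: (Species F,((Species Y,Species T),Species N)).
Species N and Species T share a more recent common ancestor with each other than either does with Species F, so Species F is the least closely related of the three.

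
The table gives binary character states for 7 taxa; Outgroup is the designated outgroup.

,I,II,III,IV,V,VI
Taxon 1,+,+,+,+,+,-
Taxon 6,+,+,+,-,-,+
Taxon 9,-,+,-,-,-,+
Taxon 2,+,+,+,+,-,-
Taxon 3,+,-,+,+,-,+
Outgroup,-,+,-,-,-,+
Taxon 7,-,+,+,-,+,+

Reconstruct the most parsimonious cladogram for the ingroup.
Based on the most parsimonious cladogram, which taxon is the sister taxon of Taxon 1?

Character polarity is set by the outgroup: the derived state is whichever differs from the outgroup's state, so for II, VI the derived state is '-', and for the remaining characters it is '+'.
I: derived state '+' in Taxon 1, Taxon 2, Taxon 3, and Taxon 6 only — synapomorphy for {Taxon 1, Taxon 2, Taxon 3, Taxon 6}.
II (derived state '-') is unique to Taxon 3 (autapomorphy; uninformative for grouping).
III (derived state '+') is shared by Taxon 1, Taxon 2, Taxon 3, Taxon 6, and Taxon 7 — a synapomorphy uniting that clade.
Only Taxon 1, Taxon 2, and Taxon 3 show the derived state '+' for IV, supporting them as a clade.
V (state '+') occurs in Taxon 1 and Taxon 7 but conflicts with the nesting implied by the other characters — most parsimoniously interpreted as homoplasy.
VI: derived state '-' in Taxon 1 and Taxon 2 only — synapomorphy for {Taxon 1, Taxon 2}.
Most parsimonious ingroup topology: (((Taxon 6,(Taxon 3,(Taxon 2,Taxon 1))),Taxon 7),Taxon 9).
Taxon 1 and Taxon 2 form a cherry on this tree, so they are sister taxa.

Taxon 2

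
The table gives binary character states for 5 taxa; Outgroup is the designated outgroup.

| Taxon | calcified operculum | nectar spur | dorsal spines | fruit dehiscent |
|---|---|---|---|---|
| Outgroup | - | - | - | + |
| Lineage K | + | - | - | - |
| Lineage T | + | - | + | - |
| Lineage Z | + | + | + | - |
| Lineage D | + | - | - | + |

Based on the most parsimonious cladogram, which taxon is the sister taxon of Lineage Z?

Lineage T

Character polarity is set by the outgroup: the derived state is whichever differs from the outgroup's state, so for fruit dehiscent the derived state is '-', and for the remaining characters it is '+'.
calcified operculum (derived state '+') is shared by all ingroup taxa — unites the whole ingroup.
nectar spur (derived state '+') is unique to Lineage Z (autapomorphy; uninformative for grouping).
dorsal spines (derived state '+') is shared by Lineage T and Lineage Z — a synapomorphy uniting that clade.
Only Lineage K, Lineage T, and Lineage Z show the derived state '-' for fruit dehiscent, supporting them as a clade.
Most parsimonious ingroup topology: ((Lineage K,(Lineage T,Lineage Z)),Lineage D).
Lineage Z and Lineage T form a cherry on this tree, so they are sister taxa.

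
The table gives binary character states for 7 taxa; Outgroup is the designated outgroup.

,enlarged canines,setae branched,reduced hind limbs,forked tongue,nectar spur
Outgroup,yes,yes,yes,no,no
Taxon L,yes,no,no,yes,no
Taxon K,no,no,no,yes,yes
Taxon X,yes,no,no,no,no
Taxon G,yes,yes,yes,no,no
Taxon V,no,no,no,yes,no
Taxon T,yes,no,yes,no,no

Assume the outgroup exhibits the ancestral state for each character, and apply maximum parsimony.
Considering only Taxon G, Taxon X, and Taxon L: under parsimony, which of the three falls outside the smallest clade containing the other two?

Taxon G

Character polarity is set by the outgroup: the derived state is whichever differs from the outgroup's state, so for enlarged canines, setae branched, reduced hind limbs the derived state is 'no', and for the remaining characters it is 'yes'.
Only Taxon K and Taxon V show the derived state 'no' for enlarged canines, supporting them as a clade.
setae branched: derived state 'no' in Taxon K, Taxon L, Taxon T, Taxon V, and Taxon X only — synapomorphy for {Taxon K, Taxon L, Taxon T, Taxon V, Taxon X}.
reduced hind limbs (derived state 'no') is shared by Taxon K, Taxon L, Taxon V, and Taxon X — a synapomorphy uniting that clade.
Only Taxon K, Taxon L, and Taxon V show the derived state 'yes' for forked tongue, supporting them as a clade.
nectar spur (derived state 'yes') is unique to Taxon K (autapomorphy; uninformative for grouping).
Most parsimonious ingroup topology: ((((Taxon L,(Taxon K,Taxon V)),Taxon X),Taxon T),Taxon G).
Taxon L and Taxon X share a more recent common ancestor with each other than either does with Taxon G, so Taxon G is the least closely related of the three.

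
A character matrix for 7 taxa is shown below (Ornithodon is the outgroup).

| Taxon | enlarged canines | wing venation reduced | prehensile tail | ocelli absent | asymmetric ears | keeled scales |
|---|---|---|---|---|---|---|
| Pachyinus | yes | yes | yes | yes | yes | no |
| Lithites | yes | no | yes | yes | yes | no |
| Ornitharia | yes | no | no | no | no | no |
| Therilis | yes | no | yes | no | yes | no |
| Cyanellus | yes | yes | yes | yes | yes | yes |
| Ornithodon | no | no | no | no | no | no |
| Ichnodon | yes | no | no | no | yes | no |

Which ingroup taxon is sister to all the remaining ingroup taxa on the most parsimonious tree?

Ornitharia

The outgroup has state 'no' for every character, so 'yes' is the derived state throughout.
enlarged canines (derived state 'yes') is shared by all ingroup taxa — unites the whole ingroup.
Only Cyanellus and Pachyinus show the derived state 'yes' for wing venation reduced, supporting them as a clade.
prehensile tail (derived state 'yes') is shared by Cyanellus, Lithites, Pachyinus, and Therilis — a synapomorphy uniting that clade.
Only Cyanellus, Lithites, and Pachyinus show the derived state 'yes' for ocelli absent, supporting them as a clade.
asymmetric ears (derived state 'yes') is shared by Cyanellus, Ichnodon, Lithites, Pachyinus, and Therilis — a synapomorphy uniting that clade.
keeled scales: derived state 'yes' in Cyanellus only — an autapomorphy, so it tells us nothing about relationships among taxa.
Most parsimonious ingroup topology: (Ornitharia,(((Lithites,(Cyanellus,Pachyinus)),Therilis),Ichnodon)).
Ornitharia is sister to the clade containing all other ingroup taxa, so it is the earliest-diverging (most basal) ingroup lineage.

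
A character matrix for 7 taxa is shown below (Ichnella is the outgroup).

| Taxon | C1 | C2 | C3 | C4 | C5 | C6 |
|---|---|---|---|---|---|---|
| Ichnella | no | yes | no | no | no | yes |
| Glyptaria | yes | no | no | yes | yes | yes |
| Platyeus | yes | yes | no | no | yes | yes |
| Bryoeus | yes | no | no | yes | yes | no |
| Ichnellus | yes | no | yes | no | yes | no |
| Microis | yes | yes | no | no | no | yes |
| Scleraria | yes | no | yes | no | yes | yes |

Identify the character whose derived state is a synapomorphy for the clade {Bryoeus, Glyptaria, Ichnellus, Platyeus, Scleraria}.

Character polarity is set by the outgroup: the derived state is whichever differs from the outgroup's state, so for C2, C6 the derived state is 'no', and for the remaining characters it is 'yes'.
All ingroup taxa share the derived state 'yes' for C1; it defines the ingroup but does not resolve relationships within it.
Only Bryoeus, Glyptaria, Ichnellus, and Scleraria show the derived state 'no' for C2, supporting them as a clade.
C3 (derived state 'yes') is shared by Ichnellus and Scleraria — a synapomorphy uniting that clade.
C4: derived state 'yes' in Bryoeus and Glyptaria only — synapomorphy for {Bryoeus, Glyptaria}.
C5: derived state 'yes' in Bryoeus, Glyptaria, Ichnellus, Platyeus, and Scleraria only — synapomorphy for {Bryoeus, Glyptaria, Ichnellus, Platyeus, Scleraria}.
C6 groups Bryoeus and Ichnellus, which is incompatible with the clades supported by the remaining characters; treating it as convergent (homoplasy) costs fewer steps than any alternative tree.
Most parsimonious ingroup topology: ((((Glyptaria,Bryoeus),(Ichnellus,Scleraria)),Platyeus),Microis).
The clade {Bryoeus, Glyptaria, Ichnellus, Platyeus, Scleraria} is supported by C5: its derived state 'yes' occurs in exactly those taxa and in no other taxon (including the outgroup).

C5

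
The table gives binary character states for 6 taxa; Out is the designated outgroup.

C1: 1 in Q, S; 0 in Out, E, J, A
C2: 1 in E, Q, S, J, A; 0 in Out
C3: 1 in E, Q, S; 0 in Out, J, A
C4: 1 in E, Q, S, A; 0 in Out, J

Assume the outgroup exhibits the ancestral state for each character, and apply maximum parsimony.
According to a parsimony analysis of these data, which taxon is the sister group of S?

Q

The outgroup has state '0' for every character, so '1' is the derived state throughout.
Only Q and S show the derived state '1' for C1, supporting them as a clade.
All ingroup taxa share the derived state '1' for C2; it defines the ingroup but does not resolve relationships within it.
Only E, Q, and S show the derived state '1' for C3, supporting them as a clade.
C4: derived state '1' in A, E, Q, and S only — synapomorphy for {A, E, Q, S}.
Most parsimonious ingroup topology: (((E,(Q,S)),A),J).
S and Q form a cherry on this tree, so they are sister taxa.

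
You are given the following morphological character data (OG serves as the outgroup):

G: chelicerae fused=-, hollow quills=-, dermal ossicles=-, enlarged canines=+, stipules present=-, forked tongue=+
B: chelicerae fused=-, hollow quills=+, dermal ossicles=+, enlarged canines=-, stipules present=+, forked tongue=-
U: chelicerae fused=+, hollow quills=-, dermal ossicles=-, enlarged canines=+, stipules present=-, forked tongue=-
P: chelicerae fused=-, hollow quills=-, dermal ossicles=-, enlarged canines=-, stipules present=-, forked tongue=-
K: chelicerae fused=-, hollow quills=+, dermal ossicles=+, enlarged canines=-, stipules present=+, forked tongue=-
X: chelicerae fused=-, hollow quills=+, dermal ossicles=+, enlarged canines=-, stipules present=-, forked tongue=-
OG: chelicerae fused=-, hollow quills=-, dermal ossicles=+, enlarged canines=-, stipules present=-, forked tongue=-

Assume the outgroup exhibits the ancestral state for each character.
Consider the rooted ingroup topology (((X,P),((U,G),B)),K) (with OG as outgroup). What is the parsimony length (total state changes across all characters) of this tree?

Map each character onto (((X,P),((U,G),B)),K) (rooted by OG) and count the minimum state changes it requires (Fitch parsimony):
chelicerae fused: 1; hollow quills: 3; dermal ossicles: 2; enlarged canines: 1; stipules present: 2; forked tongue: 1.
Total tree length = 10.

10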